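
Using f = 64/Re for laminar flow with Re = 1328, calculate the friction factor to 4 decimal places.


f = 64 / Re
f = 64 / 1328
f = 0.0482


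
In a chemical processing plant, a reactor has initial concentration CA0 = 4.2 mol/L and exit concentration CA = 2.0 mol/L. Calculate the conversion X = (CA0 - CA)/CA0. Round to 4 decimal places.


X = (CA0 - CA) / CA0
X = (4.2 - 2.0) / 4.2
X = 2.2 / 4.2
X = 0.5238


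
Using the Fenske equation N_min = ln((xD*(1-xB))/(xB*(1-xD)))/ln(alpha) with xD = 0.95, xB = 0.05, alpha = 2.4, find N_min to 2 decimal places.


N_min = ln((xD*(1-xB))/(xB*(1-xD))) / ln(alpha)
Numerator inside ln: 0.9025 / 0.0025 = 361.0
ln(361.0) = 5.888878
ln(alpha) = ln(2.4) = 0.875469
N_min = 5.888878 / 0.875469 = 6.73


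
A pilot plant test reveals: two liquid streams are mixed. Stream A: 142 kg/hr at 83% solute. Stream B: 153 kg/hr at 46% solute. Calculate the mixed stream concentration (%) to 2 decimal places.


Mass balance on solute: F1*x1 + F2*x2 = F3*x3
F3 = F1 + F2 = 142 + 153 = 295 kg/hr
x3 = (F1*x1 + F2*x2)/F3
x3 = (142*0.83 + 153*0.46) / 295
x3 = 63.81%


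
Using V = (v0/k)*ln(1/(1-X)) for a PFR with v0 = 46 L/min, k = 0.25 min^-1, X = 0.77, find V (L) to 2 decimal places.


V = (v0/k) * ln(1/(1-X))
V = (46/0.25) * ln(1/(1-0.77))
V = 184.0 * ln(4.347826)
V = 184.0 * 1.469676
V = 270.42 L


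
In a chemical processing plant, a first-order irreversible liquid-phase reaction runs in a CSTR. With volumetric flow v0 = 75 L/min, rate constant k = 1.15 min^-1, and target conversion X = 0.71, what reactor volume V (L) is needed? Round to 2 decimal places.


V = v0 * X / (k * (1 - X))
V = 75 * 0.71 / (1.15 * (1 - 0.71))
V = 53.25 / (1.15 * 0.29)
V = 53.25 / 0.3335
V = 159.67 L


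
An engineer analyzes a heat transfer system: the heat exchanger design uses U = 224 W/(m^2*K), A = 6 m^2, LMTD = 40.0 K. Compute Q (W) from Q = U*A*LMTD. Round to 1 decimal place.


Q = U * A * LMTD
Q = 224 * 6 * 40.0
Q = 53760.0 W


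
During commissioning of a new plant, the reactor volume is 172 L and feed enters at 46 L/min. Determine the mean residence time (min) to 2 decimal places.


tau = V / v0
tau = 172 / 46
tau = 3.74 min


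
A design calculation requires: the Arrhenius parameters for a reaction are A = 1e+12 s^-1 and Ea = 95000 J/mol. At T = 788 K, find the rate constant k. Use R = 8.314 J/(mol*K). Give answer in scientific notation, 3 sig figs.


k = A * exp(-Ea/(R*T))
k = 1e+12 * exp(-95000 / (8.314 * 788))
k = 1e+12 * exp(-14.500647)
k = 5.04e+05


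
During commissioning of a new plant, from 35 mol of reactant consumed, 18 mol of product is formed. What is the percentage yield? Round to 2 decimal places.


Yield = (moles product / moles consumed) * 100%
Yield = (18 / 35) * 100
Yield = 0.5143 * 100
Yield = 51.43%


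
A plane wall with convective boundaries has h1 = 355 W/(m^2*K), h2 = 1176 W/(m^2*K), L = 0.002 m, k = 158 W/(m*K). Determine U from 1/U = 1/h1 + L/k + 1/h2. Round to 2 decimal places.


1/U = 1/h1 + L/k + 1/h2
1/U = 1/355 + 0.002/158 + 1/1176
1/U = 0.0028169014 + 1.26582e-05 + 0.0008503401
1/U = 0.0036798997
U = 271.75 W/(m^2*K)


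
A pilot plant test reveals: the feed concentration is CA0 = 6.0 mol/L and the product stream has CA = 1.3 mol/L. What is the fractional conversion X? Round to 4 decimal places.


X = (CA0 - CA) / CA0
X = (6.0 - 1.3) / 6.0
X = 4.7 / 6.0
X = 0.7833


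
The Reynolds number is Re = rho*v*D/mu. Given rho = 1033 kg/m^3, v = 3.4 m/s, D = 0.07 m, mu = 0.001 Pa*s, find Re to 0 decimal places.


Re = rho * v * D / mu
Re = 1033 * 3.4 * 0.07 / 0.001
Re = 245.854 / 0.001
Re = 245854


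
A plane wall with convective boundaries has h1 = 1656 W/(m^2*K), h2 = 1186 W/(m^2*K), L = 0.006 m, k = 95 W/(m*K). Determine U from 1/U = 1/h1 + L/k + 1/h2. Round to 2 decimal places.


1/U = 1/h1 + L/k + 1/h2
1/U = 1/1656 + 0.006/95 + 1/1186
1/U = 0.0006038647 + 6.31579e-05 + 0.0008431703
1/U = 0.0015101929
U = 662.17 W/(m^2*K)


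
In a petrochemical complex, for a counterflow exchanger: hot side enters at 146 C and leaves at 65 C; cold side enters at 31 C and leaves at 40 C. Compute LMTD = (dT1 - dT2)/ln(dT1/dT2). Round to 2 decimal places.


dT1 = Th_in - Tc_out = 146 - 40 = 106
dT2 = Th_out - Tc_in = 65 - 31 = 34
LMTD = (dT1 - dT2) / ln(dT1/dT2)
LMTD = (106 - 34) / ln(106/34)
LMTD = 63.32 K


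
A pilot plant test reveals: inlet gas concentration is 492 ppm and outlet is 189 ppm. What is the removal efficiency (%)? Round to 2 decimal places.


Efficiency = (G_in - G_out) / G_in * 100%
Efficiency = (492 - 189) / 492 * 100
Efficiency = 303 / 492 * 100
Efficiency = 61.59%


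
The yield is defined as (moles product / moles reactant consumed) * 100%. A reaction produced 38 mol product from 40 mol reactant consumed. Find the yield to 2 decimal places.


Yield = (moles product / moles consumed) * 100%
Yield = (38 / 40) * 100
Yield = 0.95 * 100
Yield = 95.00%


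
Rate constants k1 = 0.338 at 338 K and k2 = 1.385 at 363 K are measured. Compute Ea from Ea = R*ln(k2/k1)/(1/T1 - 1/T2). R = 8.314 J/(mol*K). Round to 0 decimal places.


Ea = R * ln(k2/k1) / (1/T1 - 1/T2)
ln(k2/k1) = ln(1.385/0.338) = 1.4104095
1/T1 - 1/T2 = 1/338 - 1/363 = 0.000203758945
Ea = 8.314 * 1.4104095 / 0.000203758945
Ea = 57549 J/mol


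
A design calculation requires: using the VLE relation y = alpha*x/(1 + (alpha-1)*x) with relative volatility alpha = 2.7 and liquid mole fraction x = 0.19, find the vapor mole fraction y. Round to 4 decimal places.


y = alpha*x / (1 + (alpha-1)*x)
y = 2.7*0.19 / (1 + (2.7-1)*0.19)
y = 0.513 / (1 + 0.323)
y = 0.513 / 1.323
y = 0.3878


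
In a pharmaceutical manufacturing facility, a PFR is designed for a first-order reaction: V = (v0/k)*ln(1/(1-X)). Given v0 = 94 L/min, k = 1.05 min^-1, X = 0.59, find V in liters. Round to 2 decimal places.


V = (v0/k) * ln(1/(1-X))
V = (94/1.05) * ln(1/(1-0.59))
V = 89.52381 * ln(2.439024)
V = 89.52381 * 0.891598
V = 79.82 L


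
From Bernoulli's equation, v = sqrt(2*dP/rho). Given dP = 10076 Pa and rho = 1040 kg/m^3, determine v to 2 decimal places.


v = sqrt(2*dP/rho)
v = sqrt(2*10076/1040)
v = sqrt(19.376923)
v = 4.40 m/s


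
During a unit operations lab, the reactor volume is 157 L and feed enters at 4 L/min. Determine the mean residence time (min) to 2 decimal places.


tau = V / v0
tau = 157 / 4
tau = 39.25 min


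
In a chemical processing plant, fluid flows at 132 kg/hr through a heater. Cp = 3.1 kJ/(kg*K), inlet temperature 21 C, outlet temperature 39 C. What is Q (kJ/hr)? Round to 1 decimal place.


Q = m_dot * Cp * (T2 - T1)
Q = 132 * 3.1 * (39 - 21)
Q = 132 * 3.1 * 18
Q = 7365.6 kJ/hr


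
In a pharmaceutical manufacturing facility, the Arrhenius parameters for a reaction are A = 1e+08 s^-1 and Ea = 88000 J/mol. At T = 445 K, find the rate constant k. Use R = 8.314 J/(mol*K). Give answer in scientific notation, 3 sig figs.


k = A * exp(-Ea/(R*T))
k = 1e+08 * exp(-88000 / (8.314 * 445))
k = 1e+08 * exp(-23.785519)
k = 4.68e-03


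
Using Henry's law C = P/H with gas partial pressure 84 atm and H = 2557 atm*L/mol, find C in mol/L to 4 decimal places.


C = P / H
C = 84 / 2557
C = 0.0329 mol/L


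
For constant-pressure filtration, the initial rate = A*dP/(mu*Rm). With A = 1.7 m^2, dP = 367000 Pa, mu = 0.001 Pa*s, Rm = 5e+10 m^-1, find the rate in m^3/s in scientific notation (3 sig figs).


rate = A * dP / (mu * Rm)
rate = 1.7 * 367000 / (0.001 * 5e+10)
rate = 623900.0 / 5.000e+07
rate = 1.25e-02 m^3/s


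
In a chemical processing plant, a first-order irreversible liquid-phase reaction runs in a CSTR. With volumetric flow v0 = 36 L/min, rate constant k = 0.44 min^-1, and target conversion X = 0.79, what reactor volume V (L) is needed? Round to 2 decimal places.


V = v0 * X / (k * (1 - X))
V = 36 * 0.79 / (0.44 * (1 - 0.79))
V = 28.44 / (0.44 * 0.21)
V = 28.44 / 0.0924
V = 307.79 L


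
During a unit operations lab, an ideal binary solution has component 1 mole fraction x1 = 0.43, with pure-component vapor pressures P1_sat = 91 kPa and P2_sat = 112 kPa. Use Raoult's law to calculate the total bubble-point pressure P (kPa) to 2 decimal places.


P = x1*P1_sat + x2*P2_sat
x2 = 1 - x1 = 1 - 0.43 = 0.57
P = 0.43*91 + 0.57*112
P = 39.13 + 63.84
P = 102.97 kPa


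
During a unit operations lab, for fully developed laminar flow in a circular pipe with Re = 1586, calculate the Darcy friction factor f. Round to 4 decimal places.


f = 64 / Re
f = 64 / 1586
f = 0.0404


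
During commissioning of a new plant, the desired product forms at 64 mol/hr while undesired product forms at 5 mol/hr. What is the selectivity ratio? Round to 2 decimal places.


S = desired product rate / undesired product rate
S = 64 / 5
S = 12.80


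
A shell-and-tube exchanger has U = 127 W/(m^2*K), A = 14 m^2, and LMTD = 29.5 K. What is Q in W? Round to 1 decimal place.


Q = U * A * LMTD
Q = 127 * 14 * 29.5
Q = 52451.0 W


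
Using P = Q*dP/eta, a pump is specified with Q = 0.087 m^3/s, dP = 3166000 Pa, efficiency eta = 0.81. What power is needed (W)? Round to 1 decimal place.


P = Q * dP / eta
P = 0.087 * 3166000 / 0.81
P = 275442.0 / 0.81
P = 340051.9 W


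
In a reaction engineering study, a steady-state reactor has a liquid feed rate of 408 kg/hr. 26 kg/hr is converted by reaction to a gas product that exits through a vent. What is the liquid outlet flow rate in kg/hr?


Steady-state mass balance on the main outlet: F_out = F_in - F_removed
F_out = 408 - 26
F_out = 382 kg/hr


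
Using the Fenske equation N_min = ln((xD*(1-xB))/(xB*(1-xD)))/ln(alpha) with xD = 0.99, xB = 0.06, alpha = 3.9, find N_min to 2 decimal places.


N_min = ln((xD*(1-xB))/(xB*(1-xD))) / ln(alpha)
Numerator inside ln: 0.9306 / 0.0006 = 1551.0
ln(1551.0) = 7.346655
ln(alpha) = ln(3.9) = 1.360977
N_min = 7.346655 / 1.360977 = 5.40


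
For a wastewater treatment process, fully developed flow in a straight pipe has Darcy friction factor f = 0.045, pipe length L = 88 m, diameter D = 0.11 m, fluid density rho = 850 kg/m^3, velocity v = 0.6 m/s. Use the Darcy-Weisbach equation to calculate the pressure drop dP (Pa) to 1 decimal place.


dP = f * (L/D) * (rho*v^2/2)
dP = 0.045 * (88/0.11) * (850*0.6^2/2)
L/D = 800.0
rho*v^2/2 = 850*0.36/2 = 153.0
dP = 0.045 * 800.0 * 153.0
dP = 5508.0 Pa


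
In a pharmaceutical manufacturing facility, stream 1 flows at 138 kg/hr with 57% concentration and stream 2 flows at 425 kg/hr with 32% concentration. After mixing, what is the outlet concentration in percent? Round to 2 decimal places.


Mass balance on solute: F1*x1 + F2*x2 = F3*x3
F3 = F1 + F2 = 138 + 425 = 563 kg/hr
x3 = (F1*x1 + F2*x2)/F3
x3 = (138*0.57 + 425*0.32) / 563
x3 = 38.13%


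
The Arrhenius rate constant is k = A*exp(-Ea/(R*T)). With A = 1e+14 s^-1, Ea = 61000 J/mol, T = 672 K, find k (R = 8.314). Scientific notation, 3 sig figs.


k = A * exp(-Ea/(R*T))
k = 1e+14 * exp(-61000 / (8.314 * 672))
k = 1e+14 * exp(-10.918187)
k = 1.81e+09


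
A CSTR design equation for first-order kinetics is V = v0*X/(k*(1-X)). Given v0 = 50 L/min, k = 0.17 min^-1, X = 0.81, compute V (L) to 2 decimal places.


V = v0 * X / (k * (1 - X))
V = 50 * 0.81 / (0.17 * (1 - 0.81))
V = 40.5 / (0.17 * 0.19)
V = 40.5 / 0.0323
V = 1253.87 L


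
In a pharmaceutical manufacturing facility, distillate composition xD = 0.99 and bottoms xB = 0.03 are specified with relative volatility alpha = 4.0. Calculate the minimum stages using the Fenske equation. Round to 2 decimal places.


N_min = ln((xD*(1-xB))/(xB*(1-xD))) / ln(alpha)
Numerator inside ln: 0.9603 / 0.0003 = 3201.0
ln(3201.0) = 8.071219
ln(alpha) = ln(4.0) = 1.386294
N_min = 8.071219 / 1.386294 = 5.82


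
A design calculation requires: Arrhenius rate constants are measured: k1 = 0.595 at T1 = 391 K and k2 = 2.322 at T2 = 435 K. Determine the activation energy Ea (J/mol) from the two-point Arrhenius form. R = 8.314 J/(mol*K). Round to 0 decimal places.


Ea = R * ln(k2/k1) / (1/T1 - 1/T2)
ln(k2/k1) = ln(2.322/0.595) = 1.3616228
1/T1 - 1/T2 = 1/391 - 1/435 = 0.000258694182
Ea = 8.314 * 1.3616228 / 0.000258694182
Ea = 43760 J/mol


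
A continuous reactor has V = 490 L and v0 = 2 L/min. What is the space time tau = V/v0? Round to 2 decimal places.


tau = V / v0
tau = 490 / 2
tau = 245.00 min


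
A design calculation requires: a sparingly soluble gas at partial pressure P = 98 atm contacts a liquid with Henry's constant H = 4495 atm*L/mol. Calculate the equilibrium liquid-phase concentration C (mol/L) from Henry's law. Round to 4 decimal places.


C = P / H
C = 98 / 4495
C = 0.0218 mol/L


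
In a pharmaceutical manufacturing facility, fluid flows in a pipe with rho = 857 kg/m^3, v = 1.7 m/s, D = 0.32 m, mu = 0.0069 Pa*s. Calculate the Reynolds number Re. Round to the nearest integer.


Re = rho * v * D / mu
Re = 857 * 1.7 * 0.32 / 0.0069
Re = 466.208 / 0.0069
Re = 67566


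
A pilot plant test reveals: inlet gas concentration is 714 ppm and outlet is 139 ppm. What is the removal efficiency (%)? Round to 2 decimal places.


Efficiency = (G_in - G_out) / G_in * 100%
Efficiency = (714 - 139) / 714 * 100
Efficiency = 575 / 714 * 100
Efficiency = 80.53%


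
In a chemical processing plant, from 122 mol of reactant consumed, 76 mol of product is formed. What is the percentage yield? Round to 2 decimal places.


Yield = (moles product / moles consumed) * 100%
Yield = (76 / 122) * 100
Yield = 0.623 * 100
Yield = 62.30%


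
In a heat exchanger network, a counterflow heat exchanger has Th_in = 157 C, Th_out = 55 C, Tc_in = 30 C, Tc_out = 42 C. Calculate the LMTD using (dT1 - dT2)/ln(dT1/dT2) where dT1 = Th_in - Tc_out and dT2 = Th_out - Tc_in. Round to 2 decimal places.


dT1 = Th_in - Tc_out = 157 - 42 = 115
dT2 = Th_out - Tc_in = 55 - 30 = 25
LMTD = (dT1 - dT2) / ln(dT1/dT2)
LMTD = (115 - 25) / ln(115/25)
LMTD = 58.98 K


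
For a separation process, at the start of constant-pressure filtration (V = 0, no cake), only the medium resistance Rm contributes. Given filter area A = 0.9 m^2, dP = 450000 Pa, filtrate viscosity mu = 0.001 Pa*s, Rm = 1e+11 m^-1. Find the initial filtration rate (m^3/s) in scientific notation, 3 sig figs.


rate = A * dP / (mu * Rm)
rate = 0.9 * 450000 / (0.001 * 1e+11)
rate = 405000.0 / 1.000e+08
rate = 4.05e-03 m^3/s


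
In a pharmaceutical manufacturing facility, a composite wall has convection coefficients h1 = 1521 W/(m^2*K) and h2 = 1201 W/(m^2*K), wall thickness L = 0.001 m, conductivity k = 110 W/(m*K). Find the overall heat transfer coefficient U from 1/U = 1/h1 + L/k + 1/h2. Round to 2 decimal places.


1/U = 1/h1 + L/k + 1/h2
1/U = 1/1521 + 0.001/110 + 1/1201
1/U = 0.0006574622 + 9.0909e-06 + 0.0008326395
1/U = 0.0014991926
U = 667.03 W/(m^2*K)


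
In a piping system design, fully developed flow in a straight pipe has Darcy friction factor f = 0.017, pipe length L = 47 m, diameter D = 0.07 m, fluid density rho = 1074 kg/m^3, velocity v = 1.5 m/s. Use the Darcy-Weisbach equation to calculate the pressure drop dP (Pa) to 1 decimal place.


dP = f * (L/D) * (rho*v^2/2)
dP = 0.017 * (47/0.07) * (1074*1.5^2/2)
L/D = 671.42857143
rho*v^2/2 = 1074*2.25/2 = 1208.25
dP = 0.017 * 671.42857143 * 1208.25
dP = 13791.3 Pa


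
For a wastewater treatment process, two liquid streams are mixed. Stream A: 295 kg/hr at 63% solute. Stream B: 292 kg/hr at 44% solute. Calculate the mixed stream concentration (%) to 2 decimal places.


Mass balance on solute: F1*x1 + F2*x2 = F3*x3
F3 = F1 + F2 = 295 + 292 = 587 kg/hr
x3 = (F1*x1 + F2*x2)/F3
x3 = (295*0.63 + 292*0.44) / 587
x3 = 53.55%


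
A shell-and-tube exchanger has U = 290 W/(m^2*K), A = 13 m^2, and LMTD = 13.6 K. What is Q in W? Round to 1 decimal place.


Q = U * A * LMTD
Q = 290 * 13 * 13.6
Q = 51272.0 W


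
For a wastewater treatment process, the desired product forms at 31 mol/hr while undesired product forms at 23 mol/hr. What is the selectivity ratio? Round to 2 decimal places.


S = desired product rate / undesired product rate
S = 31 / 23
S = 1.35


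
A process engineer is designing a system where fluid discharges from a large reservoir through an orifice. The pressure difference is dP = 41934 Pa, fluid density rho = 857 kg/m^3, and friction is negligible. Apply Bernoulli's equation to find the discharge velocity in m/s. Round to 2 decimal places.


v = sqrt(2*dP/rho)
v = sqrt(2*41934/857)
v = sqrt(97.86231)
v = 9.89 m/s


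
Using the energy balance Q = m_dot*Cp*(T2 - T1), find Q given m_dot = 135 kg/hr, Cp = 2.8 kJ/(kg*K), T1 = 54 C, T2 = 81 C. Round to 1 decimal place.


Q = m_dot * Cp * (T2 - T1)
Q = 135 * 2.8 * (81 - 54)
Q = 135 * 2.8 * 27
Q = 10206.0 kJ/hr


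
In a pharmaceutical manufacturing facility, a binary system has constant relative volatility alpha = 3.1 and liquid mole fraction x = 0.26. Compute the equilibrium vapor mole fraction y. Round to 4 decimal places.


y = alpha*x / (1 + (alpha-1)*x)
y = 3.1*0.26 / (1 + (3.1-1)*0.26)
y = 0.806 / (1 + 0.546)
y = 0.806 / 1.546
y = 0.5213


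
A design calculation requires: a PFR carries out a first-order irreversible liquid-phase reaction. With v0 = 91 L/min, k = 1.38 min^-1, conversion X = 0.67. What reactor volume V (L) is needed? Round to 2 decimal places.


V = (v0/k) * ln(1/(1-X))
V = (91/1.38) * ln(1/(1-0.67))
V = 65.942029 * ln(3.030303)
V = 65.942029 * 1.108663
V = 73.11 L


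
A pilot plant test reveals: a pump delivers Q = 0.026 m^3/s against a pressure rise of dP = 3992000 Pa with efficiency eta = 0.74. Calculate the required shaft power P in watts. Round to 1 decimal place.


P = Q * dP / eta
P = 0.026 * 3992000 / 0.74
P = 103792.0 / 0.74
P = 140259.5 W


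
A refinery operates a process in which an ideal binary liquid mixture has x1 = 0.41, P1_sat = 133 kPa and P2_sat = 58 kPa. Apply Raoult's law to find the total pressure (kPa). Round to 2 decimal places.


P = x1*P1_sat + x2*P2_sat
x2 = 1 - x1 = 1 - 0.41 = 0.59
P = 0.41*133 + 0.59*58
P = 54.53 + 34.22
P = 88.75 kPa


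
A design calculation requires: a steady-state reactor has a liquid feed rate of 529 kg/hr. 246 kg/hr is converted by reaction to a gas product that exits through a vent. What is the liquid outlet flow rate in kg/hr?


Steady-state mass balance on the main outlet: F_out = F_in - F_removed
F_out = 529 - 246
F_out = 283 kg/hr


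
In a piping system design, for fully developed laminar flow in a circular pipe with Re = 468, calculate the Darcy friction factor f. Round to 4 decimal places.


f = 64 / Re
f = 64 / 468
f = 0.1368


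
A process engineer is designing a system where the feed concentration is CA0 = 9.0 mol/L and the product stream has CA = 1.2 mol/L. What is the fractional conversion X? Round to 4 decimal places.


X = (CA0 - CA) / CA0
X = (9.0 - 1.2) / 9.0
X = 7.8 / 9.0
X = 0.8667


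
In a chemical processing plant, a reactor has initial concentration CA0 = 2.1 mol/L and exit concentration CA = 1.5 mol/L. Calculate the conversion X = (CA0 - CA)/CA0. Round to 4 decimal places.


X = (CA0 - CA) / CA0
X = (2.1 - 1.5) / 2.1
X = 0.6 / 2.1
X = 0.2857


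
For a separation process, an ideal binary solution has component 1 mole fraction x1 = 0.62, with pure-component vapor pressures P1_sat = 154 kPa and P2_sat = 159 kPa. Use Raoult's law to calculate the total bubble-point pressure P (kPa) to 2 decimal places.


P = x1*P1_sat + x2*P2_sat
x2 = 1 - x1 = 1 - 0.62 = 0.38
P = 0.62*154 + 0.38*159
P = 95.48 + 60.42
P = 155.90 kPa


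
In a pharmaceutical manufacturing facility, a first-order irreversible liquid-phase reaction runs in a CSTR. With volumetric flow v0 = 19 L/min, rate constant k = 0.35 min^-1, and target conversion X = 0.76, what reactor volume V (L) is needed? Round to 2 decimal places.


V = v0 * X / (k * (1 - X))
V = 19 * 0.76 / (0.35 * (1 - 0.76))
V = 14.44 / (0.35 * 0.24)
V = 14.44 / 0.084
V = 171.90 L


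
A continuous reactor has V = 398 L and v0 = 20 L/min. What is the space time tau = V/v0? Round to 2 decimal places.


tau = V / v0
tau = 398 / 20
tau = 19.90 min


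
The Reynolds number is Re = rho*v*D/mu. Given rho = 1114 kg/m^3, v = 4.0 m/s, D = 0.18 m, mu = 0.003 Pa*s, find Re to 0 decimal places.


Re = rho * v * D / mu
Re = 1114 * 4.0 * 0.18 / 0.003
Re = 802.08 / 0.003
Re = 267360


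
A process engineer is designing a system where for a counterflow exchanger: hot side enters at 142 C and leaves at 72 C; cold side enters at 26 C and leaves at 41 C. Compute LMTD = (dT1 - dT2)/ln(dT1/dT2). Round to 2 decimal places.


dT1 = Th_in - Tc_out = 142 - 41 = 101
dT2 = Th_out - Tc_in = 72 - 26 = 46
LMTD = (dT1 - dT2) / ln(dT1/dT2)
LMTD = (101 - 46) / ln(101/46)
LMTD = 69.93 K


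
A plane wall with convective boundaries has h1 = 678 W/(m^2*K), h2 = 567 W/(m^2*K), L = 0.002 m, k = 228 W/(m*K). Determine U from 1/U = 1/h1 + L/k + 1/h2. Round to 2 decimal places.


1/U = 1/h1 + L/k + 1/h2
1/U = 1/678 + 0.002/228 + 1/567
1/U = 0.0014749263 + 8.7719e-06 + 0.0017636684
1/U = 0.0032473666
U = 307.94 W/(m^2*K)


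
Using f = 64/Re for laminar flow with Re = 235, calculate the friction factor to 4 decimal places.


f = 64 / Re
f = 64 / 235
f = 0.2723


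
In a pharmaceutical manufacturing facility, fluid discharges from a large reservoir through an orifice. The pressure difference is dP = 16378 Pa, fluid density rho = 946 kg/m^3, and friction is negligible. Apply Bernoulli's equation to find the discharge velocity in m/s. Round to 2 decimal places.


v = sqrt(2*dP/rho)
v = sqrt(2*16378/946)
v = sqrt(34.625793)
v = 5.88 m/s


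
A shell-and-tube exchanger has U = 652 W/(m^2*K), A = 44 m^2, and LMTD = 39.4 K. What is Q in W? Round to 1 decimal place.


Q = U * A * LMTD
Q = 652 * 44 * 39.4
Q = 1130307.2 W


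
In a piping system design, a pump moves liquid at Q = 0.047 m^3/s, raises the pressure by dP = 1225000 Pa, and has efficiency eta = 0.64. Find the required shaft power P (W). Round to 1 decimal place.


P = Q * dP / eta
P = 0.047 * 1225000 / 0.64
P = 57575.0 / 0.64
P = 89960.9 W


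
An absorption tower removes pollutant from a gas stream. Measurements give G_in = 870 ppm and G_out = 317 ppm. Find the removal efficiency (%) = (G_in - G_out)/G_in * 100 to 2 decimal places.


Efficiency = (G_in - G_out) / G_in * 100%
Efficiency = (870 - 317) / 870 * 100
Efficiency = 553 / 870 * 100
Efficiency = 63.56%


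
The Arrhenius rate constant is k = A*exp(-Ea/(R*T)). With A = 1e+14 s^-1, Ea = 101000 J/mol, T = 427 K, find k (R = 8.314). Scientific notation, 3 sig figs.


k = A * exp(-Ea/(R*T))
k = 1e+14 * exp(-101000 / (8.314 * 427))
k = 1e+14 * exp(-28.450079)
k = 4.41e+01


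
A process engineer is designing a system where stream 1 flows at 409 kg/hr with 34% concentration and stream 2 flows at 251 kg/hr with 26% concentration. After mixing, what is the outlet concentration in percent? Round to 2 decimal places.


Mass balance on solute: F1*x1 + F2*x2 = F3*x3
F3 = F1 + F2 = 409 + 251 = 660 kg/hr
x3 = (F1*x1 + F2*x2)/F3
x3 = (409*0.34 + 251*0.26) / 660
x3 = 30.96%


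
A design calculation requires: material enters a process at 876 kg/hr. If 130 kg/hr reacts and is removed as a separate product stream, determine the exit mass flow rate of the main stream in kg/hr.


Steady-state mass balance on the main outlet: F_out = F_in - F_removed
F_out = 876 - 130
F_out = 746 kg/hr


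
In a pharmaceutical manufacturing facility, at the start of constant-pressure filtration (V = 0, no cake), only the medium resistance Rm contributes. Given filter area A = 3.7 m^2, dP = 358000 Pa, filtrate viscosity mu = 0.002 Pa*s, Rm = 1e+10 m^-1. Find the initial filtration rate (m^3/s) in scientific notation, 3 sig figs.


rate = A * dP / (mu * Rm)
rate = 3.7 * 358000 / (0.002 * 1e+10)
rate = 1324600.0 / 2.000e+07
rate = 6.62e-02 m^3/s


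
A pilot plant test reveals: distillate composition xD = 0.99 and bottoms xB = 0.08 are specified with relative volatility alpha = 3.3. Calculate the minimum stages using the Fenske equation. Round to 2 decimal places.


N_min = ln((xD*(1-xB))/(xB*(1-xD))) / ln(alpha)
Numerator inside ln: 0.9108 / 0.0008 = 1138.5
ln(1138.5) = 7.037467
ln(alpha) = ln(3.3) = 1.193922
N_min = 7.037467 / 1.193922 = 5.89


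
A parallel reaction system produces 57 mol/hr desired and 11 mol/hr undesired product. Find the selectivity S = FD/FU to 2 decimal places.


S = desired product rate / undesired product rate
S = 57 / 11
S = 5.18


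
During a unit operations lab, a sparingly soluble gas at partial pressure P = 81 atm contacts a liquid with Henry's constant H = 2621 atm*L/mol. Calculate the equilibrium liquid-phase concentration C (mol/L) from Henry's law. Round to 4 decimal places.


C = P / H
C = 81 / 2621
C = 0.0309 mol/L


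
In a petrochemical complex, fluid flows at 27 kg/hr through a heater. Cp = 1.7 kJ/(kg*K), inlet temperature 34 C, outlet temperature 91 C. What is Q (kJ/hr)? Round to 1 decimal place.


Q = m_dot * Cp * (T2 - T1)
Q = 27 * 1.7 * (91 - 34)
Q = 27 * 1.7 * 57
Q = 2616.3 kJ/hr


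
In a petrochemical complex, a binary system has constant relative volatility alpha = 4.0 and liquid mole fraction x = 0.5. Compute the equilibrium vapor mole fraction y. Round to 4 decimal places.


y = alpha*x / (1 + (alpha-1)*x)
y = 4.0*0.5 / (1 + (4.0-1)*0.5)
y = 2.0 / (1 + 1.5)
y = 2.0 / 2.5
y = 0.8000


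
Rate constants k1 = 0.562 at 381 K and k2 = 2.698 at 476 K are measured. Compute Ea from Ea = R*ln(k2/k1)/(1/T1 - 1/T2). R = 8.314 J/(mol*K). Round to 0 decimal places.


Ea = R * ln(k2/k1) / (1/T1 - 1/T2)
ln(k2/k1) = ln(2.698/0.562) = 1.5687642
1/T1 - 1/T2 = 1/381 - 1/476 = 0.00052383158
Ea = 8.314 * 1.5687642 / 0.00052383158
Ea = 24899 J/mol


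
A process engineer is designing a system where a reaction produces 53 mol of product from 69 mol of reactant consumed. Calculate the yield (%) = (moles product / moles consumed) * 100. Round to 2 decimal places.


Yield = (moles product / moles consumed) * 100%
Yield = (53 / 69) * 100
Yield = 0.7681 * 100
Yield = 76.81%


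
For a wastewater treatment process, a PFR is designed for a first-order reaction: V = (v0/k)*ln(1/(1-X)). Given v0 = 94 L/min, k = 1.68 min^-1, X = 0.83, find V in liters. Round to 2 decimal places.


V = (v0/k) * ln(1/(1-X))
V = (94/1.68) * ln(1/(1-0.83))
V = 55.952381 * ln(5.882353)
V = 55.952381 * 1.771957
V = 99.15 L


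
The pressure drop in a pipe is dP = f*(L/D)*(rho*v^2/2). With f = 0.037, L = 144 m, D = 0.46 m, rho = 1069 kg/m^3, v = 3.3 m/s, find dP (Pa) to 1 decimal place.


dP = f * (L/D) * (rho*v^2/2)
dP = 0.037 * (144/0.46) * (1069*3.3^2/2)
L/D = 313.04347826
rho*v^2/2 = 1069*10.89/2 = 5820.705
dP = 0.037 * 313.04347826 * 5820.705
dP = 67418.9 Pa


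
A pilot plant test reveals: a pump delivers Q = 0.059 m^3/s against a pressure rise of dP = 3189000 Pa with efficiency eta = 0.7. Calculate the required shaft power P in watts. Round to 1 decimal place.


P = Q * dP / eta
P = 0.059 * 3189000 / 0.7
P = 188151.0 / 0.7
P = 268787.1 W


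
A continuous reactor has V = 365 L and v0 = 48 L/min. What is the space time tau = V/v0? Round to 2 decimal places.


tau = V / v0
tau = 365 / 48
tau = 7.60 min


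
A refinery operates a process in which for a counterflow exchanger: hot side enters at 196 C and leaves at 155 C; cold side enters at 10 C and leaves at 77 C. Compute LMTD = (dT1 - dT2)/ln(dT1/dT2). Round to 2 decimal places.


dT1 = Th_in - Tc_out = 196 - 77 = 119
dT2 = Th_out - Tc_in = 155 - 10 = 145
LMTD = (dT1 - dT2) / ln(dT1/dT2)
LMTD = (119 - 145) / ln(119/145)
LMTD = 131.57 K


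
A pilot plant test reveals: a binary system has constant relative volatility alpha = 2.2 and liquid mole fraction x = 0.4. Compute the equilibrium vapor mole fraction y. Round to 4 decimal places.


y = alpha*x / (1 + (alpha-1)*x)
y = 2.2*0.4 / (1 + (2.2-1)*0.4)
y = 0.88 / (1 + 0.48)
y = 0.88 / 1.48
y = 0.5946


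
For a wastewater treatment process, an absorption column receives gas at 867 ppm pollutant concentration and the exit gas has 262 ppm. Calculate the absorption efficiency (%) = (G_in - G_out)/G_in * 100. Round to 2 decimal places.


Efficiency = (G_in - G_out) / G_in * 100%
Efficiency = (867 - 262) / 867 * 100
Efficiency = 605 / 867 * 100
Efficiency = 69.78%


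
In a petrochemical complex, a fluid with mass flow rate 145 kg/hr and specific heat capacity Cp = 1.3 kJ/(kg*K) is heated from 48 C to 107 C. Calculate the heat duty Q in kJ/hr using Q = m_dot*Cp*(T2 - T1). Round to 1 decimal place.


Q = m_dot * Cp * (T2 - T1)
Q = 145 * 1.3 * (107 - 48)
Q = 145 * 1.3 * 59
Q = 11121.5 kJ/hr


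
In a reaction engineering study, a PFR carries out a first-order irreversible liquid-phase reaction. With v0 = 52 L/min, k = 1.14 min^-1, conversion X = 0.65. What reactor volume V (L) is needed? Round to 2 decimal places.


V = (v0/k) * ln(1/(1-X))
V = (52/1.14) * ln(1/(1-0.65))
V = 45.614035 * ln(2.857143)
V = 45.614035 * 1.049822
V = 47.89 L


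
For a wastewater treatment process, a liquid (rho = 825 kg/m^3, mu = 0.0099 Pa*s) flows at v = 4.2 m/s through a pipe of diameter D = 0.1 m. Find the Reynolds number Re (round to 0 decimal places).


Re = rho * v * D / mu
Re = 825 * 4.2 * 0.1 / 0.0099
Re = 346.5 / 0.0099
Re = 35000


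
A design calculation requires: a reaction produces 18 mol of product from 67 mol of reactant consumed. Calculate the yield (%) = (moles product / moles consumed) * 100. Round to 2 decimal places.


Yield = (moles product / moles consumed) * 100%
Yield = (18 / 67) * 100
Yield = 0.2687 * 100
Yield = 26.87%


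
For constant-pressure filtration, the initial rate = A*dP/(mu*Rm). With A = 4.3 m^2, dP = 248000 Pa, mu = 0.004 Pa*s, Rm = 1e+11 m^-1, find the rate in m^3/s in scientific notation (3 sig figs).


rate = A * dP / (mu * Rm)
rate = 4.3 * 248000 / (0.004 * 1e+11)
rate = 1066400.0 / 4.000e+08
rate = 2.67e-03 m^3/s


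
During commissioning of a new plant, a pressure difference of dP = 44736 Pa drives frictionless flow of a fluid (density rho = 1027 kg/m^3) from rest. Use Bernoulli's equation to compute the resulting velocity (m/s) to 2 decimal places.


v = sqrt(2*dP/rho)
v = sqrt(2*44736/1027)
v = sqrt(87.119766)
v = 9.33 m/s


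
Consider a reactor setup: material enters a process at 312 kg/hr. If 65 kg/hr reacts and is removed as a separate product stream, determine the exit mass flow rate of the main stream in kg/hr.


Steady-state mass balance on the main outlet: F_out = F_in - F_removed
F_out = 312 - 65
F_out = 247 kg/hr


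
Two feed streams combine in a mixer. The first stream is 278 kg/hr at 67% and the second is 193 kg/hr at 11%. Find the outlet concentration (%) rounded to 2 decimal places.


Mass balance on solute: F1*x1 + F2*x2 = F3*x3
F3 = F1 + F2 = 278 + 193 = 471 kg/hr
x3 = (F1*x1 + F2*x2)/F3
x3 = (278*0.67 + 193*0.11) / 471
x3 = 44.05%


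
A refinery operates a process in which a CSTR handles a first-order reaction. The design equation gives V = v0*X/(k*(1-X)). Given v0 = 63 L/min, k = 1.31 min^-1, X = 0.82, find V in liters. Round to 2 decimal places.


V = v0 * X / (k * (1 - X))
V = 63 * 0.82 / (1.31 * (1 - 0.82))
V = 51.66 / (1.31 * 0.18)
V = 51.66 / 0.2358
V = 219.08 L


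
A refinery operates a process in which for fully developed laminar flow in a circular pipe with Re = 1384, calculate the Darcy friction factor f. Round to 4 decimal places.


f = 64 / Re
f = 64 / 1384
f = 0.0462


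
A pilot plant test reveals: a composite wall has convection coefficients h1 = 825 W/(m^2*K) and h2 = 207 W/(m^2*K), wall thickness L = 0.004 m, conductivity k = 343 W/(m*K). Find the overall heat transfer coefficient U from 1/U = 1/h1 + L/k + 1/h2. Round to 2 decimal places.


1/U = 1/h1 + L/k + 1/h2
1/U = 1/825 + 0.004/343 + 1/207
1/U = 0.0012121212 + 1.16618e-05 + 0.0048309179
1/U = 0.0060547009
U = 165.16 W/(m^2*K)


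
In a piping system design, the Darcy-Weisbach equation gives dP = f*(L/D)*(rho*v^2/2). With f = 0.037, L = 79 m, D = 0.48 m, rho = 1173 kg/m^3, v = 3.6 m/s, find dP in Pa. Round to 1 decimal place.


dP = f * (L/D) * (rho*v^2/2)
dP = 0.037 * (79/0.48) * (1173*3.6^2/2)
L/D = 164.58333333
rho*v^2/2 = 1173*12.96/2 = 7601.04
dP = 0.037 * 164.58333333 * 7601.04
dP = 46287.2 Pa


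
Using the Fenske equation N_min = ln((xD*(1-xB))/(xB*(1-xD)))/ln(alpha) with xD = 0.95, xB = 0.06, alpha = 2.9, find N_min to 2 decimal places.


N_min = ln((xD*(1-xB))/(xB*(1-xD))) / ln(alpha)
Numerator inside ln: 0.893 / 0.003 = 297.666667
ln(297.666667) = 5.695974
ln(alpha) = ln(2.9) = 1.064711
N_min = 5.695974 / 1.064711 = 5.35


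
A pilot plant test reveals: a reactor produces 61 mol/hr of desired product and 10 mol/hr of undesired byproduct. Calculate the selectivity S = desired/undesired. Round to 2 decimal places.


S = desired product rate / undesired product rate
S = 61 / 10
S = 6.10


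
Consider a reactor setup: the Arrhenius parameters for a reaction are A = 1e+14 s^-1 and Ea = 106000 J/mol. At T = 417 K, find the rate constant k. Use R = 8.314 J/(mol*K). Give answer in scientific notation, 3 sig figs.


k = A * exp(-Ea/(R*T))
k = 1e+14 * exp(-106000 / (8.314 * 417))
k = 1e+14 * exp(-30.57453)
k = 5.27e+00


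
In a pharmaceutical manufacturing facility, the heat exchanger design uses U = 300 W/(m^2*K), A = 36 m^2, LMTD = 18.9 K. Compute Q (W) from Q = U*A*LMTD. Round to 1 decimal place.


Q = U * A * LMTD
Q = 300 * 36 * 18.9
Q = 204120.0 W


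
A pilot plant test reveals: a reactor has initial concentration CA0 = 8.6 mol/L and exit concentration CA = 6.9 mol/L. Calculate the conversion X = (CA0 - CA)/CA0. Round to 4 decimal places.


X = (CA0 - CA) / CA0
X = (8.6 - 6.9) / 8.6
X = 1.7 / 8.6
X = 0.1977


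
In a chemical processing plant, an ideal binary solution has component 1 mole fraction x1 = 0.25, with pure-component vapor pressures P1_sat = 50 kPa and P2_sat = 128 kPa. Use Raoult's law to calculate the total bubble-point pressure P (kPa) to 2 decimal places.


P = x1*P1_sat + x2*P2_sat
x2 = 1 - x1 = 1 - 0.25 = 0.75
P = 0.25*50 + 0.75*128
P = 12.5 + 96.0
P = 108.50 kPa


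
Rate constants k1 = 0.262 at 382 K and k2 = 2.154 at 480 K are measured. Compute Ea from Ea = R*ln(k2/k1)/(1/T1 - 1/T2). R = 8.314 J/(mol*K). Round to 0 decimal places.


Ea = R * ln(k2/k1) / (1/T1 - 1/T2)
ln(k2/k1) = ln(2.154/0.262) = 2.1067374
1/T1 - 1/T2 = 1/382 - 1/480 = 0.000534467714
Ea = 8.314 * 2.1067374 / 0.000534467714
Ea = 32772 J/mol


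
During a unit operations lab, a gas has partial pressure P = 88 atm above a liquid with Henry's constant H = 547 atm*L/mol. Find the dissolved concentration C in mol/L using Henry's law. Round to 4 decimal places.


C = P / H
C = 88 / 547
C = 0.1609 mol/L


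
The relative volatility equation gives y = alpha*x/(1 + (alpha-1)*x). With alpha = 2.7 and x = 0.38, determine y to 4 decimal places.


y = alpha*x / (1 + (alpha-1)*x)
y = 2.7*0.38 / (1 + (2.7-1)*0.38)
y = 1.026 / (1 + 0.646)
y = 1.026 / 1.646
y = 0.6233


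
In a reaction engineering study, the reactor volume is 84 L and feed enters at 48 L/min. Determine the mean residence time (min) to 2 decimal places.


tau = V / v0
tau = 84 / 48
tau = 1.75 min


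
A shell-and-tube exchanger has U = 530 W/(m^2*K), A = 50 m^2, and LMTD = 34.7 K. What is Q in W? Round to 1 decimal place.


Q = U * A * LMTD
Q = 530 * 50 * 34.7
Q = 919550.0 W


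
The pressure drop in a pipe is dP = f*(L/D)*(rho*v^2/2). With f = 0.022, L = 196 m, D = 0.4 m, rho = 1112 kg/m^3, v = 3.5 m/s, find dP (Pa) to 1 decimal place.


dP = f * (L/D) * (rho*v^2/2)
dP = 0.022 * (196/0.4) * (1112*3.5^2/2)
L/D = 490.0
rho*v^2/2 = 1112*12.25/2 = 6811.0
dP = 0.022 * 490.0 * 6811.0
dP = 73422.6 Pa


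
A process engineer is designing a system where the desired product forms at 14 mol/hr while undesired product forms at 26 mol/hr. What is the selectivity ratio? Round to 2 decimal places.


S = desired product rate / undesired product rate
S = 14 / 26
S = 0.54


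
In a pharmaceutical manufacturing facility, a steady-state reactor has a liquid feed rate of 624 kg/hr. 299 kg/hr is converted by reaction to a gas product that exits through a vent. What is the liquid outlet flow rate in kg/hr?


Steady-state mass balance on the main outlet: F_out = F_in - F_removed
F_out = 624 - 299
F_out = 325 kg/hr


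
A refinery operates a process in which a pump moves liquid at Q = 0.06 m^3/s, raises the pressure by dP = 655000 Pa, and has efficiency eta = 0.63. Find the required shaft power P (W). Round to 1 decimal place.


P = Q * dP / eta
P = 0.06 * 655000 / 0.63
P = 39300.0 / 0.63
P = 62381.0 W


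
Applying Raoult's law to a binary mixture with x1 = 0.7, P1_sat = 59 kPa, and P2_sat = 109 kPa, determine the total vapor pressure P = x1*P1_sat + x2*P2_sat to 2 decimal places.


P = x1*P1_sat + x2*P2_sat
x2 = 1 - x1 = 1 - 0.7 = 0.3
P = 0.7*59 + 0.3*109
P = 41.3 + 32.7
P = 74.00 kPa


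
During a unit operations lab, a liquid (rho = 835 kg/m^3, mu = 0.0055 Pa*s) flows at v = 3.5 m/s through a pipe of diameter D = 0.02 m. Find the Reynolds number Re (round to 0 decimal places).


Re = rho * v * D / mu
Re = 835 * 3.5 * 0.02 / 0.0055
Re = 58.45 / 0.0055
Re = 10627


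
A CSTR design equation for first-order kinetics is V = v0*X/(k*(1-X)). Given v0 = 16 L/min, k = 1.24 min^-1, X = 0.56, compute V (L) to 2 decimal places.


V = v0 * X / (k * (1 - X))
V = 16 * 0.56 / (1.24 * (1 - 0.56))
V = 8.96 / (1.24 * 0.44)
V = 8.96 / 0.5456
V = 16.42 L


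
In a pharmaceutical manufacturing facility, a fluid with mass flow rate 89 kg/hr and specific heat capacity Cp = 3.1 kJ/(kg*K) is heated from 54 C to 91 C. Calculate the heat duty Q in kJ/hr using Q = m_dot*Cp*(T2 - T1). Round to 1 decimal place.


Q = m_dot * Cp * (T2 - T1)
Q = 89 * 3.1 * (91 - 54)
Q = 89 * 3.1 * 37
Q = 10208.3 kJ/hr


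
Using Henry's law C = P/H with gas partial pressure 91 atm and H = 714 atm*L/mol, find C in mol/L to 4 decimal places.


C = P / H
C = 91 / 714
C = 0.1275 mol/L


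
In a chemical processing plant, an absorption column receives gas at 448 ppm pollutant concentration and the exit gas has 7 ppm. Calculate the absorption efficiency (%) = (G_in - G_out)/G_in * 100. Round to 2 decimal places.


Efficiency = (G_in - G_out) / G_in * 100%
Efficiency = (448 - 7) / 448 * 100
Efficiency = 441 / 448 * 100
Efficiency = 98.44%


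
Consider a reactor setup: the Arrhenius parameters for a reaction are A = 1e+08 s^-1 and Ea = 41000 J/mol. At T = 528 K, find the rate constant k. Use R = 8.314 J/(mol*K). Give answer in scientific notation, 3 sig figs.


k = A * exp(-Ea/(R*T))
k = 1e+08 * exp(-41000 / (8.314 * 528))
k = 1e+08 * exp(-9.33985)
k = 8.79e+03


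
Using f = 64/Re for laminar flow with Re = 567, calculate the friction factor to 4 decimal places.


f = 64 / Re
f = 64 / 567
f = 0.1129


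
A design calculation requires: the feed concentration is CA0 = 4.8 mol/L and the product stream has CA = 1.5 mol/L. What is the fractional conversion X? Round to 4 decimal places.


X = (CA0 - CA) / CA0
X = (4.8 - 1.5) / 4.8
X = 3.3 / 4.8
X = 0.6875


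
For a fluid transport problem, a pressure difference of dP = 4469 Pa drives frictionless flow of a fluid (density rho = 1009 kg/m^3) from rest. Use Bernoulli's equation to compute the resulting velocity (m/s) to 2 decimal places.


v = sqrt(2*dP/rho)
v = sqrt(2*4469/1009)
v = sqrt(8.858276)
v = 2.98 m/s


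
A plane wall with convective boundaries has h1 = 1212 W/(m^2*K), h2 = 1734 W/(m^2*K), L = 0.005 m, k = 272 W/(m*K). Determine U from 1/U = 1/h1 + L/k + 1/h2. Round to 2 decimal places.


1/U = 1/h1 + L/k + 1/h2
1/U = 1/1212 + 0.005/272 + 1/1734
1/U = 0.0008250825 + 1.83824e-05 + 0.0005767013
1/U = 0.0014201662
U = 704.14 W/(m^2*K)


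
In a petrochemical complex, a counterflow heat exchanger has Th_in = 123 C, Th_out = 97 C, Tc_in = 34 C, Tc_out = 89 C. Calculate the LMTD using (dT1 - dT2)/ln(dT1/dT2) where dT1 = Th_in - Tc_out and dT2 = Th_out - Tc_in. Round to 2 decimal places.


dT1 = Th_in - Tc_out = 123 - 89 = 34
dT2 = Th_out - Tc_in = 97 - 34 = 63
LMTD = (dT1 - dT2) / ln(dT1/dT2)
LMTD = (34 - 63) / ln(34/63)
LMTD = 47.02 K
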